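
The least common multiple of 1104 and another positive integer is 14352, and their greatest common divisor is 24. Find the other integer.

312

gcd × lcm = product of the two integers, so the other integer is (24 × 14352) / 1104 = 312.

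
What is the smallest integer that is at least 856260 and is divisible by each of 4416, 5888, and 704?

971520

The integer must be a common multiple of 4416, 5888, and 704, so a multiple of their LCM.
4416 = 2^6 × 3 × 23
5888 = 2^8 × 23
704 = 2^6 × 11
LCM(4416, 5888, 704) = 2^8 × 3 × 11 × 23 = 194304.
Smallest multiple of 194304 that is ≥ 856260: ⌈856260/194304⌉ × 194304 = 5 × 194304 = 971520.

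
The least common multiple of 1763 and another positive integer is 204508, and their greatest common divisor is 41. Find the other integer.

4756

gcd × lcm = product of the two integers, so the other integer is (41 × 204508) / 1763 = 4756.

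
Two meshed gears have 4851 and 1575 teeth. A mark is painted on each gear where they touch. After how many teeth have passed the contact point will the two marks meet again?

The first simultaneous occurrence is after LCM of the individual periods.
4851 = 3^2 × 7^2 × 11
1575 = 3^2 × 5^2 × 7
LCM(4851, 1575) = 3^2 × 5^2 × 7^2 × 11 = 121275.

121275 teeth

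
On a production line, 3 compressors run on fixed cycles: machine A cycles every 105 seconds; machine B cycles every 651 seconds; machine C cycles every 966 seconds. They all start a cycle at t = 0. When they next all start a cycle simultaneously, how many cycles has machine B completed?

230 cycles

All finish a whole number of cycles simultaneously at t = LCM of the periods.
105 = 3 × 5 × 7
651 = 3 × 7 × 31
966 = 2 × 3 × 7 × 23
LCM(105, 651, 966) = 2 × 3 × 5 × 7 × 23 × 31 = 149730.
Cycles for period 651: 149730 / 651 = 230.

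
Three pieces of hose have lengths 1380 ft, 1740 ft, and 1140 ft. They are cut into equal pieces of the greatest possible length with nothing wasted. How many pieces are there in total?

Piece length = gcd(1380, 1740, 1140).
1380 = 2^2 × 3 × 5 × 23
1740 = 2^2 × 3 × 5 × 29
1140 = 2^2 × 3 × 5 × 19
gcd(1380, 1740, 1140) = 2^2 × 3 × 5 = 60.
Total pieces = 1380/60 + 1740/60 + 1140/60 = 23 + 29 + 19 = 71.

71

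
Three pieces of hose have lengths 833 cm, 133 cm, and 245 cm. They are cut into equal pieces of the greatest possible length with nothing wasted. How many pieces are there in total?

173

Piece length = gcd(833, 133, 245).
833 = 7^2 × 17
133 = 7 × 19
245 = 5 × 7^2
gcd(833, 133, 245) = 7.
Total pieces = 833/7 + 133/7 + 245/7 = 119 + 19 + 35 = 173.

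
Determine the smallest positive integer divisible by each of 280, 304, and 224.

280 = 2^3 × 5 × 7
304 = 2^4 × 19
224 = 2^5 × 7
LCM(280, 304, 224) = 2^5 × 5 × 7 × 19 = 21280.

21280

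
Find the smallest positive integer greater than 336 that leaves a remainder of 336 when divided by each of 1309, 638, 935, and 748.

759556

N − 336 must be a common multiple of 1309, 638, 935, and 748.
1309 = 7 × 11 × 17
638 = 2 × 11 × 29
935 = 5 × 11 × 17
748 = 2^2 × 11 × 17
LCM(1309, 638, 935, 748) = 2^2 × 5 × 7 × 11 × 17 × 29 = 759220.
Smallest N > 336 is LCM + 336 = 759220 + 336 = 759556.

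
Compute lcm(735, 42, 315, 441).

735 = 3 × 5 × 7^2
42 = 2 × 3 × 7
315 = 3^2 × 5 × 7
441 = 3^2 × 7^2
LCM(735, 42, 315, 441) = 2 × 3^2 × 5 × 7^2 = 4410.

4410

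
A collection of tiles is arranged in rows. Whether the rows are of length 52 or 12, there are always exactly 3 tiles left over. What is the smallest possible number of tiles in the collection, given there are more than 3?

N − 3 must be a common multiple of 52 and 12.
52 = 2^2 × 13
12 = 2^2 × 3
LCM(52, 12) = 2^2 × 3 × 13 = 156.
Smallest N > 3 is LCM + 3 = 156 + 3 = 159.

159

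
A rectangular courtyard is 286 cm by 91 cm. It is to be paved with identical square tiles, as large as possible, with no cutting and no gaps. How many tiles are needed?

Tile side = gcd(286, 91).
286 = 2 × 11 × 13
91 = 7 × 13
gcd(286, 91) = 13.
Tiles: (286/13) × (91/13) = 22 × 7 = 154.

154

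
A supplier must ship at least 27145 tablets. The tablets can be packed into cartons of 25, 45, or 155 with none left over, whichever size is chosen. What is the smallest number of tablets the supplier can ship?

The number of tablets must be a common multiple of 25, 45, and 155, so a multiple of their LCM.
25 = 5^2
45 = 3^2 × 5
155 = 5 × 31
LCM(25, 45, 155) = 3^2 × 5^2 × 31 = 6975.
Smallest multiple of 6975 that is ≥ 27145: ⌈27145/6975⌉ × 6975 = 4 × 6975 = 27900.

27900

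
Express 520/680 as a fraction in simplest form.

13/17

520 = 2^3 × 5 × 13
680 = 2^3 × 5 × 17
gcd(520, 680) = 2^3 × 5 = 40.
Divide numerator and denominator by 40: 520/680 = 13/17.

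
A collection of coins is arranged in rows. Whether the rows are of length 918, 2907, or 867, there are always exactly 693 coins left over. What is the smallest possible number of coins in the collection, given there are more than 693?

297207

N − 693 must be a common multiple of 918, 2907, and 867.
918 = 2 × 3^3 × 17
2907 = 3^2 × 17 × 19
867 = 3 × 17^2
LCM(918, 2907, 867) = 2 × 3^3 × 17^2 × 19 = 296514.
Smallest N > 693 is LCM + 693 = 296514 + 693 = 297207.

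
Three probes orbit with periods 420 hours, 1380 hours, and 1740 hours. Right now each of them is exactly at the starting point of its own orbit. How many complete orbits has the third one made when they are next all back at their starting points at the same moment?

161 orbits

The first common completion time is the LCM of the periods.
420 = 2^2 × 3 × 5 × 7
1380 = 2^2 × 3 × 5 × 23
1740 = 2^2 × 3 × 5 × 29
LCM(420, 1380, 1740) = 2^2 × 3 × 5 × 7 × 23 × 29 = 280140.
Orbits for period 1740: 280140 / 1740 = 161.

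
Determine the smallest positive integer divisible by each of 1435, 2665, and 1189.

1435 = 5 × 7 × 41
2665 = 5 × 13 × 41
1189 = 29 × 41
LCM(1435, 2665, 1189) = 5 × 7 × 13 × 29 × 41 = 540995.

540995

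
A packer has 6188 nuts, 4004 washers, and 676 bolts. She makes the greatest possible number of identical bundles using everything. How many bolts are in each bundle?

13

Number of bundles = gcd(6188, 4004, 676).
6188 = 2^2 × 7 × 13 × 17
4004 = 2^2 × 7 × 11 × 13
676 = 2^2 × 13^2
gcd(6188, 4004, 676) = 2^2 × 13 = 52.
bolts per bundle = 676 / 52 = 13.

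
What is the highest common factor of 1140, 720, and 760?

20

1140 = 2^2 × 3 × 5 × 19
720 = 2^4 × 3^2 × 5
760 = 2^3 × 5 × 19
gcd(1140, 720, 760) = 2^2 × 5 = 20.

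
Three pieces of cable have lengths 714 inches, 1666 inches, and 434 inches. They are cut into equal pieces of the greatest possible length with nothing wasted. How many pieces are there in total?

201

Piece length = gcd(714, 1666, 434).
714 = 2 × 3 × 7 × 17
1666 = 2 × 7^2 × 17
434 = 2 × 7 × 31
gcd(714, 1666, 434) = 2 × 7 = 14.
Total pieces = 714/14 + 1666/14 + 434/14 = 51 + 119 + 31 = 201.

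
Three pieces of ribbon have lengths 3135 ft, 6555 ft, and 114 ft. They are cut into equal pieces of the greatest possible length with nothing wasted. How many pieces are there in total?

Piece length = gcd(3135, 6555, 114).
3135 = 3 × 5 × 11 × 19
6555 = 3 × 5 × 19 × 23
114 = 2 × 3 × 19
gcd(3135, 6555, 114) = 3 × 19 = 57.
Total pieces = 3135/57 + 6555/57 + 114/57 = 55 + 115 + 2 = 172.

172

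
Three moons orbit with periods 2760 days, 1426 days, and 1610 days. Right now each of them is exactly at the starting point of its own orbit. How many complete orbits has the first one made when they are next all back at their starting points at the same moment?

217 orbits

They are all back at their starting positions together after one LCM of the periods.
2760 = 2^3 × 3 × 5 × 23
1426 = 2 × 23 × 31
1610 = 2 × 5 × 7 × 23
LCM(2760, 1426, 1610) = 2^3 × 3 × 5 × 7 × 23 × 31 = 598920.
Orbits for period 2760: 598920 / 2760 = 217.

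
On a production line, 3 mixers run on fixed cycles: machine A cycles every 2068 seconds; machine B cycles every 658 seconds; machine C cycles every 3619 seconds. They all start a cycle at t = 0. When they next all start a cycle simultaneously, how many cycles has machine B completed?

22 cycles

They are all back at their starting positions together after one LCM of the periods.
2068 = 2^2 × 11 × 47
658 = 2 × 7 × 47
3619 = 7 × 11 × 47
LCM(2068, 658, 3619) = 2^2 × 7 × 11 × 47 = 14476.
Cycles for period 658: 14476 / 658 = 22.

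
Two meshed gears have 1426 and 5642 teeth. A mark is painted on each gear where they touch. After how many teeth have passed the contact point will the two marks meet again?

We need the least common multiple of the intervals.
1426 = 2 × 23 × 31
5642 = 2 × 7 × 13 × 31
LCM(1426, 5642) = 2 × 7 × 13 × 23 × 31 = 129766.

129766 teeth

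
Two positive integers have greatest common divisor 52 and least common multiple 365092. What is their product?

For any two positive integers, gcd × lcm = product = 52 × 365092 = 18984784.

18984784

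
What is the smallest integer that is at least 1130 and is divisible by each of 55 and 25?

The integer must be a common multiple of 55 and 25, so a multiple of their LCM.
55 = 5 × 11
25 = 5^2
LCM(55, 25) = 5^2 × 11 = 275.
Smallest multiple of 275 that is ≥ 1130: ⌈1130/275⌉ × 275 = 5 × 275 = 1375.

1375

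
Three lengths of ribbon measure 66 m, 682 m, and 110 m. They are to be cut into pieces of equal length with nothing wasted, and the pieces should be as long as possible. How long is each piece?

22 m

Each piece length must divide every original length, so the longest possible is gcd(66, 682, 110).
66 = 2 × 3 × 11
682 = 2 × 11 × 31
110 = 2 × 5 × 11
gcd(66, 682, 110) = 2 × 11 = 22.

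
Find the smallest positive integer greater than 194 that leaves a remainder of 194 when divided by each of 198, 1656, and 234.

237002

N − 194 must be a common multiple of 198, 1656, and 234.
198 = 2 × 3^2 × 11
1656 = 2^3 × 3^2 × 23
234 = 2 × 3^2 × 13
LCM(198, 1656, 234) = 2^3 × 3^2 × 11 × 13 × 23 = 236808.
Smallest N > 194 is LCM + 194 = 236808 + 194 = 237002.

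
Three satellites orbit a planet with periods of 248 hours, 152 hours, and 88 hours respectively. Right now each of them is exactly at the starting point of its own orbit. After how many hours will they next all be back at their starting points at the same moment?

They coincide at every common multiple of the periods; the first is the LCM.
248 = 2^3 × 31
152 = 2^3 × 19
88 = 2^3 × 11
LCM(248, 152, 88) = 2^3 × 11 × 19 × 31 = 51832.

51832 hours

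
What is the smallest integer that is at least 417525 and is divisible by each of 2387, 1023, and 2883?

The integer must be a common multiple of 2387, 1023, and 2883, so a multiple of their LCM.
2387 = 7 × 11 × 31
1023 = 3 × 11 × 31
2883 = 3 × 31^2
LCM(2387, 1023, 2883) = 3 × 7 × 11 × 31^2 = 221991.
Smallest multiple of 221991 that is ≥ 417525: ⌈417525/221991⌉ × 221991 = 2 × 221991 = 443982.

443982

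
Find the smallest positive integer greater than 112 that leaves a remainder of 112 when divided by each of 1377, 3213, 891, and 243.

318199

N − 112 must be a common multiple of 1377, 3213, 891, and 243.
1377 = 3^4 × 17
3213 = 3^3 × 7 × 17
891 = 3^4 × 11
243 = 3^5
LCM(1377, 3213, 891, 243) = 3^5 × 7 × 11 × 17 = 318087.
Smallest N > 112 is LCM + 112 = 318087 + 112 = 318199.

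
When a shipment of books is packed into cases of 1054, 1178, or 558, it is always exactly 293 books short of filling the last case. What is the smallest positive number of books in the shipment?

Being 293 short of a full case of size k means N ≡ −293 (mod k), i.e. N + 293 is a multiple of each size.
1054 = 2 × 17 × 31
1178 = 2 × 19 × 31
558 = 2 × 3^2 × 31
LCM(1054, 1178, 558) = 2 × 3^2 × 17 × 19 × 31 = 180234.
Smallest positive N is 180234 − 293 = 179941.

179941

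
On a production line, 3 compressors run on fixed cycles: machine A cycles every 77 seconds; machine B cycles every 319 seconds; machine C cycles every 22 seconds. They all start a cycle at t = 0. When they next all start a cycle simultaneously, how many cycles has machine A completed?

The first common completion time is the LCM of the periods.
77 = 7 × 11
319 = 11 × 29
22 = 2 × 11
LCM(77, 319, 22) = 2 × 7 × 11 × 29 = 4466.
Cycles for period 77: 4466 / 77 = 58.

58 cycles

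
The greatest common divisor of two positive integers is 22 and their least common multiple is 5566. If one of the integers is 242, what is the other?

506

For two integers, gcd × lcm = product, so the other is (22 × 5566) / 242 = 122452 / 242 = 506.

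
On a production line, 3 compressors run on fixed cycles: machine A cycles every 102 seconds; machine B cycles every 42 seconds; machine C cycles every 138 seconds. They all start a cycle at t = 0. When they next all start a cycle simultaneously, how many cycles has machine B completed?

They are all back at their starting positions together after one LCM of the periods.
102 = 2 × 3 × 17
42 = 2 × 3 × 7
138 = 2 × 3 × 23
LCM(102, 42, 138) = 2 × 3 × 7 × 17 × 23 = 16422.
Cycles for period 42: 16422 / 42 = 391.

391 cycles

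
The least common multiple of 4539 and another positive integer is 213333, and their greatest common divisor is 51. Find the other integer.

gcd × lcm = product of the two integers, so the other integer is (51 × 213333) / 4539 = 2397.

2397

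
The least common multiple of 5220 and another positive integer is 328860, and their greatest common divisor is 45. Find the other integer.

gcd × lcm = product of the two integers, so the other integer is (45 × 328860) / 5220 = 2835.

2835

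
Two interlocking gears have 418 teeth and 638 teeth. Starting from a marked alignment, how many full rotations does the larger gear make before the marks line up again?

19 rotations

All finish a whole number of cycles simultaneously at t = LCM of the periods.
418 = 2 × 11 × 19
638 = 2 × 11 × 29
LCM(418, 638) = 2 × 11 × 19 × 29 = 12122.
Rotations for period 638: 12122 / 638 = 19.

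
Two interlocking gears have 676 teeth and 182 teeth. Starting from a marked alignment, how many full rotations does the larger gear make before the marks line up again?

7 rotations

They are all back at their starting positions together after one LCM of the periods.
676 = 2^2 × 13^2
182 = 2 × 7 × 13
LCM(676, 182) = 2^2 × 7 × 13^2 = 4732.
Rotations for period 676: 4732 / 676 = 7.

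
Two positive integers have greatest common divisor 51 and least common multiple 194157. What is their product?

9902007

For any two positive integers, gcd × lcm = product = 51 × 194157 = 9902007.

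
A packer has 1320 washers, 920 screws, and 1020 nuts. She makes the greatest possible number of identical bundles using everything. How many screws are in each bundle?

Number of bundles = gcd(1320, 920, 1020).
1320 = 2^3 × 3 × 5 × 11
920 = 2^3 × 5 × 23
1020 = 2^2 × 3 × 5 × 17
gcd(1320, 920, 1020) = 2^2 × 5 = 20.
screws per bundle = 920 / 20 = 46.

46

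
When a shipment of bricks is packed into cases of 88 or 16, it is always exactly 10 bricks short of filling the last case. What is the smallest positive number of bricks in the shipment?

166

Being 10 short of a full case of size k means N ≡ −10 (mod k), i.e. N + 10 is a multiple of each size.
88 = 2^3 × 11
16 = 2^4
LCM(88, 16) = 2^4 × 11 = 176.
Smallest positive N is 176 − 10 = 166.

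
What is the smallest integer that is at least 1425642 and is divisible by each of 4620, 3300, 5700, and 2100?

1755600

The integer must be a common multiple of 4620, 3300, 5700, and 2100, so a multiple of their LCM.
4620 = 2^2 × 3 × 5 × 7 × 11
3300 = 2^2 × 3 × 5^2 × 11
5700 = 2^2 × 3 × 5^2 × 19
2100 = 2^2 × 3 × 5^2 × 7
LCM(4620, 3300, 5700, 2100) = 2^2 × 3 × 5^2 × 7 × 11 × 19 = 438900.
Smallest multiple of 438900 that is ≥ 1425642: ⌈1425642/438900⌉ × 438900 = 4 × 438900 = 1755600.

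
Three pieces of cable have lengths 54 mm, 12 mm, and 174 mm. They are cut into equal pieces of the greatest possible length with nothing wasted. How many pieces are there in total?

40

Piece length = gcd(54, 12, 174).
54 = 2 × 3^3
12 = 2^2 × 3
174 = 2 × 3 × 29
gcd(54, 12, 174) = 2 × 3 = 6.
Total pieces = 54/6 + 12/6 + 174/6 = 9 + 2 + 29 = 40.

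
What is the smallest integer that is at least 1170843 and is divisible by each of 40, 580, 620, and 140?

1258600

The integer must be a common multiple of 40, 580, 620, and 140, so a multiple of their LCM.
40 = 2^3 × 5
580 = 2^2 × 5 × 29
620 = 2^2 × 5 × 31
140 = 2^2 × 5 × 7
LCM(40, 580, 620, 140) = 2^3 × 5 × 7 × 29 × 31 = 251720.
Smallest multiple of 251720 that is ≥ 1170843: ⌈1170843/251720⌉ × 251720 = 5 × 251720 = 1258600.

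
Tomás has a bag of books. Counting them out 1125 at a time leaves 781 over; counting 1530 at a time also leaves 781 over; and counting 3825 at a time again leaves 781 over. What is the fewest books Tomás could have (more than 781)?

N − 781 must be a common multiple of 1125, 1530, and 3825.
1125 = 3^2 × 5^3
1530 = 2 × 3^2 × 5 × 17
3825 = 3^2 × 5^2 × 17
LCM(1125, 1530, 3825) = 2 × 3^2 × 5^3 × 17 = 38250.
Smallest N > 781 is LCM + 781 = 38250 + 781 = 39031.

39031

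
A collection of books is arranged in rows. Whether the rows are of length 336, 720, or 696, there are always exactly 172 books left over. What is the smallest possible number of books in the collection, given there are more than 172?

N − 172 must be a common multiple of 336, 720, and 696.
336 = 2^4 × 3 × 7
720 = 2^4 × 3^2 × 5
696 = 2^3 × 3 × 29
LCM(336, 720, 696) = 2^4 × 3^2 × 5 × 7 × 29 = 146160.
Smallest N > 172 is LCM + 172 = 146160 + 172 = 146332.

146332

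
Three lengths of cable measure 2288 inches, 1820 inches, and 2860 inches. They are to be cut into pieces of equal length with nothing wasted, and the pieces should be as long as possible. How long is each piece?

The greatest length dividing all of 2288, 1820, and 2860 is their gcd.
2288 = 2^4 × 11 × 13
1820 = 2^2 × 5 × 7 × 13
2860 = 2^2 × 5 × 11 × 13
gcd(2288, 1820, 2860) = 2^2 × 13 = 52.

52 inches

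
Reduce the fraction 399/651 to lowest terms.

399 = 3 × 7 × 19
651 = 3 × 7 × 31
gcd(399, 651) = 3 × 7 = 21.
Divide numerator and denominator by 21: 399/651 = 19/31.

19/31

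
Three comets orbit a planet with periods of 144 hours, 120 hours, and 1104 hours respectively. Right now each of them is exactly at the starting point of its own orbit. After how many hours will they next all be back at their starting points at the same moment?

They coincide at every common multiple of the periods; the first is the LCM.
144 = 2^4 × 3^2
120 = 2^3 × 3 × 5
1104 = 2^4 × 3 × 23
LCM(144, 120, 1104) = 2^4 × 3^2 × 5 × 23 = 16560.

16560 hours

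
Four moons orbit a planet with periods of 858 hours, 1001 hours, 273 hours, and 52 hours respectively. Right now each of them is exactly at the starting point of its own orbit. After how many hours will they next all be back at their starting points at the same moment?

12012 hours

The first simultaneous occurrence is after LCM of the individual periods.
858 = 2 × 3 × 11 × 13
1001 = 7 × 11 × 13
273 = 3 × 7 × 13
52 = 2^2 × 13
LCM(858, 1001, 273, 52) = 2^2 × 3 × 7 × 11 × 13 = 12012.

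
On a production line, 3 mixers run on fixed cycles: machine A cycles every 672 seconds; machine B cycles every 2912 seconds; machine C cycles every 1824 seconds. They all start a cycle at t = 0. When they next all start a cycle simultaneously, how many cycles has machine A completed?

All finish a whole number of cycles simultaneously at t = LCM of the periods.
672 = 2^5 × 3 × 7
2912 = 2^5 × 7 × 13
1824 = 2^5 × 3 × 19
LCM(672, 2912, 1824) = 2^5 × 3 × 7 × 13 × 19 = 165984.
Cycles for period 672: 165984 / 672 = 247.

247 cycles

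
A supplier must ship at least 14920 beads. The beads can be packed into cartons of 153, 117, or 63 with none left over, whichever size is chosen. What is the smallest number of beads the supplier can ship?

The number of beads must be a common multiple of 153, 117, and 63, so a multiple of their LCM.
153 = 3^2 × 17
117 = 3^2 × 13
63 = 3^2 × 7
LCM(153, 117, 63) = 3^2 × 7 × 13 × 17 = 13923.
Smallest multiple of 13923 that is ≥ 14920: ⌈14920/13923⌉ × 13923 = 2 × 13923 = 27846.

27846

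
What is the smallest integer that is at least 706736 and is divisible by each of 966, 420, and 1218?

840420

The integer must be a common multiple of 966, 420, and 1218, so a multiple of their LCM.
966 = 2 × 3 × 7 × 23
420 = 2^2 × 3 × 5 × 7
1218 = 2 × 3 × 7 × 29
LCM(966, 420, 1218) = 2^2 × 3 × 5 × 7 × 23 × 29 = 280140.
Smallest multiple of 280140 that is ≥ 706736: ⌈706736/280140⌉ × 280140 = 3 × 280140 = 840420.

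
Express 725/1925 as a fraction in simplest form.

725 = 5^2 × 29
1925 = 5^2 × 7 × 11
gcd(725, 1925) = 5^2 = 25.
Divide numerator and denominator by 25: 725/1925 = 29/77.

29/77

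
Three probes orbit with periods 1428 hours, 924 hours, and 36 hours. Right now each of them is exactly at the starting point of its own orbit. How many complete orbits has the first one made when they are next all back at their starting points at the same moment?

The first common completion time is the LCM of the periods.
1428 = 2^2 × 3 × 7 × 17
924 = 2^2 × 3 × 7 × 11
36 = 2^2 × 3^2
LCM(1428, 924, 36) = 2^2 × 3^2 × 7 × 11 × 17 = 47124.
Orbits for period 1428: 47124 / 1428 = 33.

33 orbits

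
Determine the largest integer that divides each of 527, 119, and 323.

527 = 17 × 31
119 = 7 × 17
323 = 17 × 19
gcd(527, 119, 323) = 17.

17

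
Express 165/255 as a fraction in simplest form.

11/17

165 = 3 × 5 × 11
255 = 3 × 5 × 17
gcd(165, 255) = 3 × 5 = 15.
Divide numerator and denominator by 15: 165/255 = 11/17.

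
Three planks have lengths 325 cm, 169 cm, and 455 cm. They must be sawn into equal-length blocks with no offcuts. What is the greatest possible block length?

13 cm

This is the greatest common divisor of 325, 169, and 455.
325 = 5^2 × 13
169 = 13^2
455 = 5 × 7 × 13
gcd(325, 169, 455) = 13.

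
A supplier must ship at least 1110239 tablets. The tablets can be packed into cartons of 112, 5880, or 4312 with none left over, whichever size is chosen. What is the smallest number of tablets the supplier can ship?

1164240

The number of tablets must be a common multiple of 112, 5880, and 4312, so a multiple of their LCM.
112 = 2^4 × 7
5880 = 2^3 × 3 × 5 × 7^2
4312 = 2^3 × 7^2 × 11
LCM(112, 5880, 4312) = 2^4 × 3 × 5 × 7^2 × 11 = 129360.
Smallest multiple of 129360 that is ≥ 1110239: ⌈1110239/129360⌉ × 129360 = 9 × 129360 = 1164240.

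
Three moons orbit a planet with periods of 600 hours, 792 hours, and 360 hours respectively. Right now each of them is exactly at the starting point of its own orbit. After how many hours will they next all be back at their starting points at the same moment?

19800 hours

They coincide at every common multiple of the periods; the first is the LCM.
600 = 2^3 × 3 × 5^2
792 = 2^3 × 3^2 × 11
360 = 2^3 × 3^2 × 5
LCM(600, 792, 360) = 2^3 × 3^2 × 5^2 × 11 = 19800.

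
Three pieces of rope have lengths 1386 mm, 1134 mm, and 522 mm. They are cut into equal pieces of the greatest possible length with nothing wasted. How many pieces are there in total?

169

Piece length = gcd(1386, 1134, 522).
1386 = 2 × 3^2 × 7 × 11
1134 = 2 × 3^4 × 7
522 = 2 × 3^2 × 29
gcd(1386, 1134, 522) = 2 × 3^2 = 18.
Total pieces = 1386/18 + 1134/18 + 522/18 = 77 + 63 + 29 = 169.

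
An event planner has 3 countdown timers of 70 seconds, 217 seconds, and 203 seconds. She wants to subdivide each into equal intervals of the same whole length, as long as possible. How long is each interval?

The interval must divide each timer length; the longest such is the gcd.
70 = 2 × 5 × 7
217 = 7 × 31
203 = 7 × 29
gcd(70, 217, 203) = 7.

7 seconds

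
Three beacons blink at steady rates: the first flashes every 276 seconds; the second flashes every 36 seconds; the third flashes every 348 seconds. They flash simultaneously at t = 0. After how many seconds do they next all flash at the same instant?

24012 seconds

The first simultaneous occurrence is after LCM of the individual periods.
276 = 2^2 × 3 × 23
36 = 2^2 × 3^2
348 = 2^2 × 3 × 29
LCM(276, 36, 348) = 2^2 × 3^2 × 23 × 29 = 24012.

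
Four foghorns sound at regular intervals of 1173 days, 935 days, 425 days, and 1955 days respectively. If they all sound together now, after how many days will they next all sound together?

We need the least common multiple of the intervals.
1173 = 3 × 17 × 23
935 = 5 × 11 × 17
425 = 5^2 × 17
1955 = 5 × 17 × 23
LCM(1173, 935, 425, 1955) = 3 × 5^2 × 11 × 17 × 23 = 322575.

322575 days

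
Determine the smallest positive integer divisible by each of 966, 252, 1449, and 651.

179676

966 = 2 × 3 × 7 × 23
252 = 2^2 × 3^2 × 7
1449 = 3^2 × 7 × 23
651 = 3 × 7 × 31
LCM(966, 252, 1449, 651) = 2^2 × 3^2 × 7 × 23 × 31 = 179676.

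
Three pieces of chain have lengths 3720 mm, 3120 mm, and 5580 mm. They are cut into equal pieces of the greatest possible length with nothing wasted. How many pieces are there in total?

207

Piece length = gcd(3720, 3120, 5580).
3720 = 2^3 × 3 × 5 × 31
3120 = 2^4 × 3 × 5 × 13
5580 = 2^2 × 3^2 × 5 × 31
gcd(3720, 3120, 5580) = 2^2 × 3 × 5 = 60.
Total pieces = 3720/60 + 3120/60 + 5580/60 = 62 + 52 + 93 = 207.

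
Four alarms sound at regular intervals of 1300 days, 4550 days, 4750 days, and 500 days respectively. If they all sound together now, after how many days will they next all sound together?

864500 days

They coincide at every common multiple of the periods; the first is the LCM.
1300 = 2^2 × 5^2 × 13
4550 = 2 × 5^2 × 7 × 13
4750 = 2 × 5^3 × 19
500 = 2^2 × 5^3
LCM(1300, 4550, 4750, 500) = 2^2 × 5^3 × 7 × 13 × 19 = 864500.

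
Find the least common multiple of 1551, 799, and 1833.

342771

1551 = 3 × 11 × 47
799 = 17 × 47
1833 = 3 × 13 × 47
LCM(1551, 799, 1833) = 3 × 11 × 13 × 17 × 47 = 342771.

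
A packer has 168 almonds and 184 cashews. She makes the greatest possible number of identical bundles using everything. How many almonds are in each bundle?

Number of bundles = gcd(168, 184).
168 = 2^3 × 3 × 7
184 = 2^3 × 23
gcd(168, 184) = 2^3 = 8.
almonds per bundle = 168 / 8 = 21.

21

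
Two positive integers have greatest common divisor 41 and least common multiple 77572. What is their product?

For any two positive integers, gcd × lcm = product = 41 × 77572 = 3180452.

3180452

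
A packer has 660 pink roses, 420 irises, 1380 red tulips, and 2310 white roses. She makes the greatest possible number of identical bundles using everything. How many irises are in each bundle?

14

Number of bundles = gcd(660, 420, 1380, 2310).
660 = 2^2 × 3 × 5 × 11
420 = 2^2 × 3 × 5 × 7
1380 = 2^2 × 3 × 5 × 23
2310 = 2 × 3 × 5 × 7 × 11
gcd(660, 420, 1380, 2310) = 2 × 3 × 5 = 30.
irises per bundle = 420 / 30 = 14.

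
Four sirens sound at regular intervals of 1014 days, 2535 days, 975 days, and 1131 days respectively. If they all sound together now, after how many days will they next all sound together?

The first simultaneous occurrence is after LCM of the individual periods.
1014 = 2 × 3 × 13^2
2535 = 3 × 5 × 13^2
975 = 3 × 5^2 × 13
1131 = 3 × 13 × 29
LCM(1014, 2535, 975, 1131) = 2 × 3 × 5^2 × 13^2 × 29 = 735150.

735150 days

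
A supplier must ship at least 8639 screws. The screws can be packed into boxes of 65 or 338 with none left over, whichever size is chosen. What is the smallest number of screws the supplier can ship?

10140

The number of screws must be a common multiple of 65 and 338, so a multiple of their LCM.
65 = 5 × 13
338 = 2 × 13^2
LCM(65, 338) = 2 × 5 × 13^2 = 1690.
Smallest multiple of 1690 that is ≥ 8639: ⌈8639/1690⌉ × 1690 = 6 × 1690 = 10140.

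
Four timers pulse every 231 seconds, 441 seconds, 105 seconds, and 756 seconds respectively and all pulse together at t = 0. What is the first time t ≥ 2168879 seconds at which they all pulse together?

Joint pulses occur at multiples of LCM(231, 441, 105, 756).
231 = 3 × 7 × 11
441 = 3^2 × 7^2
105 = 3 × 5 × 7
756 = 2^2 × 3^3 × 7
LCM(231, 441, 105, 756) = 2^2 × 3^3 × 5 × 7^2 × 11 = 291060.
Smallest multiple of 291060 that is ≥ 2168879: ⌈2168879/291060⌉ × 291060 = 8 × 291060 = 2328480.

2328480 seconds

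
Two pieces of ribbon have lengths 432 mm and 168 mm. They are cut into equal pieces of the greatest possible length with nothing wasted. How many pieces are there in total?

25

Piece length = gcd(432, 168).
432 = 2^4 × 3^3
168 = 2^3 × 3 × 7
gcd(432, 168) = 2^3 × 3 = 24.
Total pieces = 432/24 + 168/24 = 18 + 7 = 25.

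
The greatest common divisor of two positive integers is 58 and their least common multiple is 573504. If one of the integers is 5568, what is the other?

For two integers, gcd × lcm = product, so the other is (58 × 573504) / 5568 = 33263232 / 5568 = 5974.

5974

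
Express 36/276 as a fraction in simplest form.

36 = 2^2 × 3^2
276 = 2^2 × 3 × 23
gcd(36, 276) = 2^2 × 3 = 12.
Divide numerator and denominator by 12: 36/276 = 3/23.

3/23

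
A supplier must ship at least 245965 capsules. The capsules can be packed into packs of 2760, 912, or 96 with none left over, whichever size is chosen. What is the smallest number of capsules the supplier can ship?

The number of capsules must be a common multiple of 2760, 912, and 96, so a multiple of their LCM.
2760 = 2^3 × 3 × 5 × 23
912 = 2^4 × 3 × 19
96 = 2^5 × 3
LCM(2760, 912, 96) = 2^5 × 3 × 5 × 19 × 23 = 209760.
Smallest multiple of 209760 that is ≥ 245965: ⌈245965/209760⌉ × 209760 = 2 × 209760 = 419520.

419520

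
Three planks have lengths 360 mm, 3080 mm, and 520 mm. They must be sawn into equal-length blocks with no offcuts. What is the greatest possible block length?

40 mm

This is the greatest common divisor of 360, 3080, and 520.
360 = 2^3 × 3^2 × 5
3080 = 2^3 × 5 × 7 × 11
520 = 2^3 × 5 × 13
gcd(360, 3080, 520) = 2^3 × 5 = 40.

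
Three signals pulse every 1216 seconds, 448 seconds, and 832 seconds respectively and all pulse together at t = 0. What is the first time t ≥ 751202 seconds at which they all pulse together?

Joint pulses occur at multiples of LCM(1216, 448, 832).
1216 = 2^6 × 19
448 = 2^6 × 7
832 = 2^6 × 13
LCM(1216, 448, 832) = 2^6 × 7 × 13 × 19 = 110656.
Smallest multiple of 110656 that is ≥ 751202: ⌈751202/110656⌉ × 110656 = 7 × 110656 = 774592.

774592 seconds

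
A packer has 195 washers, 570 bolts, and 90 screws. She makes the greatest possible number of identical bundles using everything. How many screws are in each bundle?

Number of bundles = gcd(195, 570, 90).
195 = 3 × 5 × 13
570 = 2 × 3 × 5 × 19
90 = 2 × 3^2 × 5
gcd(195, 570, 90) = 3 × 5 = 15.
screws per bundle = 90 / 15 = 6.

6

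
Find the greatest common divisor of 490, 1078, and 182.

490 = 2 × 5 × 7^2
1078 = 2 × 7^2 × 11
182 = 2 × 7 × 13
gcd(490, 1078, 182) = 2 × 7 = 14.

14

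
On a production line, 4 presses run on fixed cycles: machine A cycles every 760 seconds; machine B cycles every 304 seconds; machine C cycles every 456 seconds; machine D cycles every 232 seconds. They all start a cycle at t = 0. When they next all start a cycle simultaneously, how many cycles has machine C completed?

290 cycles

All finish a whole number of cycles simultaneously at t = LCM of the periods.
760 = 2^3 × 5 × 19
304 = 2^4 × 19
456 = 2^3 × 3 × 19
232 = 2^3 × 29
LCM(760, 304, 456, 232) = 2^4 × 3 × 5 × 19 × 29 = 132240.
Cycles for period 456: 132240 / 456 = 290.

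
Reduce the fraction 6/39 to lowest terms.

6 = 2 × 3
39 = 3 × 13
gcd(6, 39) = 3.
Divide numerator and denominator by 3: 6/39 = 2/13.

2/13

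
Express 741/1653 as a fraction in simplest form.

13/29

741 = 3 × 13 × 19
1653 = 3 × 19 × 29
gcd(741, 1653) = 3 × 19 = 57.
Divide numerator and denominator by 57: 741/1653 = 13/29.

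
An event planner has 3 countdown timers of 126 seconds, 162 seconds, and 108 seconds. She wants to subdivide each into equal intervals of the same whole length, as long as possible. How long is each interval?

The interval must divide each timer length; the longest such is the gcd.
126 = 2 × 3^2 × 7
162 = 2 × 3^4
108 = 2^2 × 3^3
gcd(126, 162, 108) = 2 × 3^2 = 18.

18 seconds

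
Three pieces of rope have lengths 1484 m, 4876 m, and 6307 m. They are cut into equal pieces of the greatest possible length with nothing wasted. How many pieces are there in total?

Piece length = gcd(1484, 4876, 6307).
1484 = 2^2 × 7 × 53
4876 = 2^2 × 23 × 53
6307 = 7 × 17 × 53
gcd(1484, 4876, 6307) = 53.
Total pieces = 1484/53 + 4876/53 + 6307/53 = 28 + 92 + 119 = 239.

239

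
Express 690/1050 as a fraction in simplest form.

23/35

690 = 2 × 3 × 5 × 23
1050 = 2 × 3 × 5^2 × 7
gcd(690, 1050) = 2 × 3 × 5 = 30.
Divide numerator and denominator by 30: 690/1050 = 23/35.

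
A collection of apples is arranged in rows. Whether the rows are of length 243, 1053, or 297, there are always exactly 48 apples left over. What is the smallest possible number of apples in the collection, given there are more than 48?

N − 48 must be a common multiple of 243, 1053, and 297.
243 = 3^5
1053 = 3^4 × 13
297 = 3^3 × 11
LCM(243, 1053, 297) = 3^5 × 11 × 13 = 34749.
Smallest N > 48 is LCM + 48 = 34749 + 48 = 34797.

34797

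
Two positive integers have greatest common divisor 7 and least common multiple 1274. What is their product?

8918

For any two positive integers, gcd × lcm = product = 7 × 1274 = 8918.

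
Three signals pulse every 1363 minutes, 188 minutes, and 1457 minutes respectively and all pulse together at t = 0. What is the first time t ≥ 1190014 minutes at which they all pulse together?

Joint pulses occur at multiples of LCM(1363, 188, 1457).
1363 = 29 × 47
188 = 2^2 × 47
1457 = 31 × 47
LCM(1363, 188, 1457) = 2^2 × 29 × 31 × 47 = 169012.
Smallest multiple of 169012 that is ≥ 1190014: ⌈1190014/169012⌉ × 169012 = 8 × 169012 = 1352096.

1352096 minutes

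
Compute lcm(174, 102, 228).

112404

174 = 2 × 3 × 29
102 = 2 × 3 × 17
228 = 2^2 × 3 × 19
LCM(174, 102, 228) = 2^2 × 3 × 17 × 19 × 29 = 112404.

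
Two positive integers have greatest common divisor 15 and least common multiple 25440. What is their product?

For any two positive integers, gcd × lcm = product = 15 × 25440 = 381600.

381600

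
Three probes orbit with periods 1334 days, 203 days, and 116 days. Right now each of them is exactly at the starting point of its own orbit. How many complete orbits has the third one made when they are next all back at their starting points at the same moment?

161 orbits

They are all back at their starting positions together after one LCM of the periods.
1334 = 2 × 23 × 29
203 = 7 × 29
116 = 2^2 × 29
LCM(1334, 203, 116) = 2^2 × 7 × 23 × 29 = 18676.
Orbits for period 116: 18676 / 116 = 161.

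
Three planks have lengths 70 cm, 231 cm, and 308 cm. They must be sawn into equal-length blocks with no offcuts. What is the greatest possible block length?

7 cm

The block length must divide every plank, so the greatest is gcd(70, 231, 308).
70 = 2 × 5 × 7
231 = 3 × 7 × 11
308 = 2^2 × 7 × 11
gcd(70, 231, 308) = 7.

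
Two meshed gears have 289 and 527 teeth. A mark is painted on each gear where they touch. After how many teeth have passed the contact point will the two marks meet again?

8959 teeth

They coincide at every common multiple of the periods; the first is the LCM.
289 = 17^2
527 = 17 × 31
LCM(289, 527) = 17^2 × 31 = 8959.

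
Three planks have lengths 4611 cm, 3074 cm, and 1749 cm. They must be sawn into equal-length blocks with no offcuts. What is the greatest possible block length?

53 cm

The block length must divide every plank, so the greatest is gcd(4611, 3074, 1749).
4611 = 3 × 29 × 53
3074 = 2 × 29 × 53
1749 = 3 × 11 × 53
gcd(4611, 3074, 1749) = 53.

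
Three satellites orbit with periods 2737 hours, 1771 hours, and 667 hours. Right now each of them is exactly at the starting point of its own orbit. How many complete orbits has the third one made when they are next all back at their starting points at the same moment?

The first common completion time is the LCM of the periods.
2737 = 7 × 17 × 23
1771 = 7 × 11 × 23
667 = 23 × 29
LCM(2737, 1771, 667) = 7 × 11 × 17 × 23 × 29 = 873103.
Orbits for period 667: 873103 / 667 = 1309.

1309 orbits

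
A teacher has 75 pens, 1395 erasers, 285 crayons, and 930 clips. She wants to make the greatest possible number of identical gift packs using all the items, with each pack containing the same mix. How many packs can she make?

15 packs

The pack count must divide each quantity, so the greatest is gcd(75, 1395, 285, 930).
75 = 3 × 5^2
1395 = 3^2 × 5 × 31
285 = 3 × 5 × 19
930 = 2 × 3 × 5 × 31
gcd(75, 1395, 285, 930) = 3 × 5 = 15.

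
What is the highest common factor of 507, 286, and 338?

507 = 3 × 13^2
286 = 2 × 11 × 13
338 = 2 × 13^2
gcd(507, 286, 338) = 13.

13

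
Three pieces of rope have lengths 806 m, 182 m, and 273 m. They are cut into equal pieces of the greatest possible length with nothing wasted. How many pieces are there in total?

97

Piece length = gcd(806, 182, 273).
806 = 2 × 13 × 31
182 = 2 × 7 × 13
273 = 3 × 7 × 13
gcd(806, 182, 273) = 13.
Total pieces = 806/13 + 182/13 + 273/13 = 62 + 14 + 21 = 97.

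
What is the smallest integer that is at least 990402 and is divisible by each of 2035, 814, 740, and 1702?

1123320

The integer must be a common multiple of 2035, 814, 740, and 1702, so a multiple of their LCM.
2035 = 5 × 11 × 37
814 = 2 × 11 × 37
740 = 2^2 × 5 × 37
1702 = 2 × 23 × 37
LCM(2035, 814, 740, 1702) = 2^2 × 5 × 11 × 23 × 37 = 187220.
Smallest multiple of 187220 that is ≥ 990402: ⌈990402/187220⌉ × 187220 = 6 × 187220 = 1123320.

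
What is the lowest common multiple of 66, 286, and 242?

66 = 2 × 3 × 11
286 = 2 × 11 × 13
242 = 2 × 11^2
LCM(66, 286, 242) = 2 × 3 × 11^2 × 13 = 9438.

9438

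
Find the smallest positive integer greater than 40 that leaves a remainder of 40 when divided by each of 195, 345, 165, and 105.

N − 40 must be a common multiple of 195, 345, 165, and 105.
195 = 3 × 5 × 13
345 = 3 × 5 × 23
165 = 3 × 5 × 11
105 = 3 × 5 × 7
LCM(195, 345, 165, 105) = 3 × 5 × 7 × 11 × 13 × 23 = 345345.
Smallest N > 40 is LCM + 40 = 345345 + 40 = 345385.

345385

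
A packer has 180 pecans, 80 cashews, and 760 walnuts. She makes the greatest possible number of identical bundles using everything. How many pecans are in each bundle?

9

Number of bundles = gcd(180, 80, 760).
180 = 2^2 × 3^2 × 5
80 = 2^4 × 5
760 = 2^3 × 5 × 19
gcd(180, 80, 760) = 2^2 × 5 = 20.
pecans per bundle = 180 / 20 = 9.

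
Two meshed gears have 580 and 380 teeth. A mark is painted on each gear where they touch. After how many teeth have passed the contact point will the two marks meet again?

We need the least common multiple of the intervals.
580 = 2^2 × 5 × 29
380 = 2^2 × 5 × 19
LCM(580, 380) = 2^2 × 5 × 19 × 29 = 11020.

11020 teeth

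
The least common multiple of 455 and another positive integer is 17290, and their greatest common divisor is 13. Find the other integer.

gcd × lcm = product of the two integers, so the other integer is (13 × 17290) / 455 = 494.

494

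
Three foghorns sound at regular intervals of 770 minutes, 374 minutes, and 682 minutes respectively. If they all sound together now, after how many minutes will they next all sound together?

405790 minutes

They coincide at every common multiple of the periods; the first is the LCM.
770 = 2 × 5 × 7 × 11
374 = 2 × 11 × 17
682 = 2 × 11 × 31
LCM(770, 374, 682) = 2 × 5 × 7 × 11 × 17 × 31 = 405790.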